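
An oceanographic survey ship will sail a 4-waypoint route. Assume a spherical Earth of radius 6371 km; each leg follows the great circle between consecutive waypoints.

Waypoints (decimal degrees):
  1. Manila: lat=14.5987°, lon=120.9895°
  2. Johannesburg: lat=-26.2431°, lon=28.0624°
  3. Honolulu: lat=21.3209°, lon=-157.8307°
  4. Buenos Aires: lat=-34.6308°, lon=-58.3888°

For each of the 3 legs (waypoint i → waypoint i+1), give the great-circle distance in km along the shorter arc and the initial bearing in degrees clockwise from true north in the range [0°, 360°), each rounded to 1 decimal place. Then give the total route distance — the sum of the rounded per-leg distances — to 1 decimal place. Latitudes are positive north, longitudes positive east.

Leg 1: dist=11004.0 km, bearing=245.1°
Leg 2: dist=19203.5 km, bearing=131.2°
Leg 3: dist=12166.1 km, bearing=120.6°
Total: 42373.6 km

Leg 1: φ1=0.2547954, φ2=-0.4580285, Δφ=-0.7128239, Δλ=-1.6218839 rad; a=sin²(Δφ/2)+cosφ1·cosφ2·sin²(Δλ/2)=0.5778867907; c=2·atan2(√a, √(1-a))=1.727206873; dist=6371·c=11004.035 ≈ 11004.0 km; running total=11004.0 km
Leg 1 bearing: y=sinΔλ·cosφ2=-0.89575579, x=cosφ1·sinφ2-sinφ1·cosφ2·cosΔλ=-0.41636060; θ=atan2(y, x)=-114.9297° <0 so +360° → 245.0703° ≈ 245.1°
Leg 2: φ1=-0.4580285, φ2=0.3721199, Δφ=0.8301484, Δλ=-3.2444467 rad; a=sin²(Δφ/2)+cosφ1·cosφ2·sin²(Δλ/2)=0.9959482294; c=2·atan2(√a, √(1-a))=3.014199487; dist=6371·c=19203.465 ≈ 19203.5 km; running total=30207.5 km
Leg 2 bearing: y=sinΔλ·cosφ2=0.09564569, x=cosφ1·sinφ2-sinφ1·cosφ2·cosΔλ=-0.08362606; θ=atan2(y, x)=131.1642° ≈ 131.2°
Leg 3: φ1=0.3721199, φ2=-0.6044215, Δφ=-0.9765414, Δλ=1.7355886 rad; a=sin²(Δφ/2)+cosφ1·cosφ2·sin²(Δλ/2)=0.6661843039; c=2·atan2(√a, √(1-a))=1.909610175; dist=6371·c=12166.126 ≈ 12166.1 km; running total=42373.6 km
Leg 3 bearing: y=sinΔλ·cosφ2=0.81168366, x=cosφ1·sinφ2-sinφ1·cosφ2·cosΔλ=-0.48031317; θ=atan2(y, x)=120.6149° ≈ 120.6°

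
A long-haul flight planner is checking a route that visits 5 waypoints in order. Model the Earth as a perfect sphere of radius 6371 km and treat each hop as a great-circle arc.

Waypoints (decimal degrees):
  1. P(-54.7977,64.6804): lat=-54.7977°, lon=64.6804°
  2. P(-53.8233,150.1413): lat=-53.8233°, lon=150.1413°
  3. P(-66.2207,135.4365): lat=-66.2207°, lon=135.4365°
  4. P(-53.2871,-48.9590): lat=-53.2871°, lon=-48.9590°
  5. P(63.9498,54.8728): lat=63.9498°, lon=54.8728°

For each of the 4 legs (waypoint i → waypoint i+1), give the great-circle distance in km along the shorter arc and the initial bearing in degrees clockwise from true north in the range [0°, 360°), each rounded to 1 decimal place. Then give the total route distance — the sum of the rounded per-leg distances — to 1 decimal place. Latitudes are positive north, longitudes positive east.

Leg 1: dist=5186.7 km, bearing=126.0°
Leg 2: dist=1593.4 km, bearing=204.4°
Leg 3: dist=6721.2 km, bearing=177.0°
Leg 4: dist=15737.7 km, bearing=43.3°
Total: 29239.0 km

Leg 1: φ1=-0.9564003, φ2=-0.9393938, Δφ=0.0170065, Δλ=1.4915741 rad; a=sin²(Δφ/2)+cosφ1·cosφ2·sin²(Δλ/2)=0.1567449318; c=2·atan2(√a, √(1-a))=0.814117786; dist=6371·c=5186.744 ≈ 5186.7 km; running total=5186.7 km
Leg 1 bearing: y=sinΔλ·cosφ2=0.58842609, x=cosφ1·sinφ2-sinφ1·cosφ2·cosΔλ=-0.42715170; θ=atan2(y, x)=125.9767° ≈ 126.0°
Leg 2: φ1=-0.9393938, φ2=-1.1557692, Δφ=-0.2163754, Δλ=-0.2566472 rad; a=sin²(Δφ/2)+cosφ1·cosφ2·sin²(Δλ/2)=0.0155567969; c=2·atan2(√a, √(1-a))=0.250105132; dist=6371·c=1593.420 ≈ 1593.4 km; running total=6780.1 km
Leg 2 bearing: y=sinΔλ·cosφ2=-0.10235161, x=cosφ1·sinφ2-sinφ1·cosφ2·cosΔλ=-0.22535146; θ=atan2(y, x)=-155.5731° <0 so +360° → 204.4269° ≈ 204.4°
Leg 3: φ1=-1.1557692, φ2=-0.9300353, Δφ=0.2257339, Δλ=-3.2183086 rad; a=sin²(Δφ/2)+cosφ1·cosφ2·sin²(Δλ/2)=0.2533744966; c=2·atan2(√a, √(1-a))=1.054973242; dist=6371·c=6721.235 ≈ 6721.2 km; running total=13501.3 km
Leg 3 bearing: y=sinΔλ·cosφ2=0.04581626, x=cosφ1·sinφ2-sinφ1·cosφ2·cosΔλ=-0.86867964; θ=atan2(y, x)=176.9809° ≈ 177.0°
Leg 4: φ1=-0.9300353, φ2=1.1161346, Δφ=2.0461699, Δλ=1.8122068 rad; a=sin²(Δφ/2)+cosφ1·cosφ2·sin²(Δλ/2)=0.8914830336; c=2·atan2(√a, √(1-a))=2.470216043; dist=6371·c=15737.746 ≈ 15737.7 km; running total=29239.0 km
Leg 4 bearing: y=sinΔλ·cosφ2=0.42642363, x=cosφ1·sinφ2-sinφ1·cosφ2·cosΔλ=0.45290951; θ=atan2(y, x)=43.2747° ≈ 43.3°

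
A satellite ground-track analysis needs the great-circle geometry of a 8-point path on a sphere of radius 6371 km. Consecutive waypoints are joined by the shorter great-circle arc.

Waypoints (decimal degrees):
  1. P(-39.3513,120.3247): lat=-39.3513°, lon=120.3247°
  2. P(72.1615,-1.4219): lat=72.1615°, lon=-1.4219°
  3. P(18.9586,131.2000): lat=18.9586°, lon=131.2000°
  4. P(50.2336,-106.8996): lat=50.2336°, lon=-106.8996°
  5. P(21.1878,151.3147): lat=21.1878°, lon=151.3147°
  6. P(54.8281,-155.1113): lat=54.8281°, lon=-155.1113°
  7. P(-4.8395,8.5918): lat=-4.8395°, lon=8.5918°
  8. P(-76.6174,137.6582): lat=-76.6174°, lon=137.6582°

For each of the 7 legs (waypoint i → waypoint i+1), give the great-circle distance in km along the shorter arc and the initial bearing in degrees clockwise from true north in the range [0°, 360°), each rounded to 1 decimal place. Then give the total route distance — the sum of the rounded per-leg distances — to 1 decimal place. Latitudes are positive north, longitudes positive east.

Leg 1: dist=15204.6 km, bearing=337.7°
Leg 2: dist=9285.6 km, bearing=44.5°
Leg 3: dist=10453.6 km, bearing=33.0°
Leg 4: dist=9009.6 km, bearing=292.5°
Leg 5: dist=5792.7 km, bearing=36.0°
Leg 6: dist=14267.1 km, bearing=20.9°
Leg 7: dist=10410.9 km, bearing=169.6°
Total: 74424.1 km

Leg 1: φ1=-0.6868097, φ2=1.2594558, Δφ=1.9462655, Δλ=-2.1248790 rad; a=sin²(Δφ/2)+cosφ1·cosφ2·sin²(Δλ/2)=0.8641137493; c=2·atan2(√a, √(1-a))=2.386528384; dist=6371·c=15204.572 ≈ 15204.6 km; running total=15204.6 km
Leg 1 bearing: y=sinΔλ·cosφ2=-0.26050223, x=cosφ1·sinφ2-sinφ1·cosφ2·cosΔλ=0.63389534; θ=atan2(y, x)=-22.3404° <0 so +360° → 337.6596° ≈ 337.7°
Leg 2: φ1=1.2594558, φ2=0.3308900, Δφ=-0.9285658, Δλ=2.3146888 rad; a=sin²(Δφ/2)+cosφ1·cosφ2·sin²(Δλ/2)=0.4434593223; c=2·atan2(√a, √(1-a))=1.457472571; dist=6371·c=9285.558 ≈ 9285.6 km; running total=24490.2 km
Leg 2 bearing: y=sinΔλ·cosφ2=0.69592171, x=cosφ1·sinφ2-sinφ1·cosφ2·cosΔλ=0.70915836; θ=atan2(y, x)=44.4603° ≈ 44.5°
Leg 3: φ1=0.3308900, φ2=0.8767417, Δφ=0.5458517, Δλ=-4.1556220 rad; a=sin²(Δφ/2)+cosφ1·cosφ2·sin²(Δλ/2)=0.5349809722; c=2·atan2(√a, √(1-a))=1.640815471; dist=6371·c=10453.635 ≈ 10453.6 km; running total=34943.8 km
Leg 3 bearing: y=sinΔλ·cosφ2=0.54305006, x=cosφ1·sinφ2-sinφ1·cosφ2·cosΔλ=0.83678071; θ=atan2(y, x)=32.9826° ≈ 33.0°
Leg 4: φ1=0.8767417, φ2=0.3697969, Δφ=-0.5069448, Δλ=4.5066897 rad; a=sin²(Δφ/2)+cosφ1·cosφ2·sin²(Δλ/2)=0.4220031183; c=2·atan2(√a, √(1-a))=1.414162873; dist=6371·c=9009.632 ≈ 9009.6 km; running total=43953.4 km
Leg 4 bearing: y=sinΔλ·cosφ2=-0.91274428, x=cosφ1·sinφ2-sinφ1·cosφ2·cosΔλ=0.37757626; θ=atan2(y, x)=-67.5265° <0 so +360° → 292.4735° ≈ 292.5°
Leg 5: φ1=0.3697969, φ2=0.9569309, Δφ=0.5871340, Δλ=-5.3481426 rad; a=sin²(Δφ/2)+cosφ1·cosφ2·sin²(Δλ/2)=0.1928218059; c=2·atan2(√a, √(1-a))=0.909226321; dist=6371·c=5792.681 ≈ 5792.7 km; running total=49746.1 km
Leg 5 bearing: y=sinΔλ·cosφ2=0.46348901, x=cosφ1·sinφ2-sinφ1·cosφ2·cosΔλ=0.63854849; θ=atan2(y, x)=35.9739° ≈ 36.0°
Leg 6: φ1=0.9569309, φ2=-0.0844652, Δφ=-1.0413961, Δλ=2.8571581 rad; a=sin²(Δφ/2)+cosφ1·cosφ2·sin²(Δλ/2)=0.8099389281; c=2·atan2(√a, √(1-a))=2.239383363; dist=6371·c=14267.111 ≈ 14267.1 km; running total=64013.2 km
Leg 6 bearing: y=sinΔλ·cosφ2=0.27961437, x=cosφ1·sinφ2-sinφ1·cosφ2·cosΔλ=0.73318978; θ=atan2(y, x)=20.8752° ≈ 20.9°
Leg 7: φ1=-0.0844652, φ2=-1.3372259, Δφ=-1.2527607, Δλ=2.2526336 rad; a=sin²(Δφ/2)+cosφ1·cosφ2·sin²(Δλ/2)=0.5316360541; c=2·atan2(√a, √(1-a))=1.634110728; dist=6371·c=10410.919 ≈ 10410.9 km; running total=74424.1 km
Leg 7 bearing: y=sinΔλ·cosφ2=0.17970343, x=cosφ1·sinφ2-sinφ1·cosφ2·cosΔλ=-0.98168392; θ=atan2(y, x)=169.6265° ≈ 169.6°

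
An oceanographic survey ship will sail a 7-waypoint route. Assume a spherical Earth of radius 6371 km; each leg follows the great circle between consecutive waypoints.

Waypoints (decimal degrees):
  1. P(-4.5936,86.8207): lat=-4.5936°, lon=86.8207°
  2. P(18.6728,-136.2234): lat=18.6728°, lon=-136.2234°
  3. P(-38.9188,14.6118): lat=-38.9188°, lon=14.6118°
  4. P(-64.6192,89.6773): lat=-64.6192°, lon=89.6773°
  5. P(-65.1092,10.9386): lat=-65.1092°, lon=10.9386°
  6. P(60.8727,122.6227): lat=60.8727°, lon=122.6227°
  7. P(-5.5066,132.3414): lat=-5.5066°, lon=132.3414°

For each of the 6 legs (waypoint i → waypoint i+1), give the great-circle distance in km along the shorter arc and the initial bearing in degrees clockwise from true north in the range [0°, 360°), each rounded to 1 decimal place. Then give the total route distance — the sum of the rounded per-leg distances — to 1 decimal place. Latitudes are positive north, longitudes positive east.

Leg 1: φ1=-0.0801734, φ2=0.3259018, Δφ=0.4060753, Δλ=-3.8928539 rad; a=sin²(Δφ/2)+cosφ1·cosφ2·sin²(Δλ/2)=0.8578883030; c=2·atan2(√a, √(1-a))=2.368531892; dist=6371·c=15089.917 ≈ 15089.9 km; running total=15089.9 km
Leg 1 bearing: y=sinΔλ·cosφ2=0.64663268, x=cosφ1·sinφ2-sinφ1·cosφ2·cosΔλ=0.26368547; θ=atan2(y, x)=67.8152° ≈ 67.8°
Leg 2: φ1=0.3259018, φ2=-0.6792612, Δφ=-1.0051630, Δλ=2.6325709 rad; a=sin²(Δφ/2)+cosφ1·cosφ2·sin²(Δλ/2)=0.9223846564; c=2·atan2(√a, √(1-a))=2.576930261; dist=6371·c=16417.623 ≈ 16417.6 km; running total=31507.5 km
Leg 2 bearing: y=sinΔλ·cosφ2=0.37915557, x=cosφ1·sinφ2-sinφ1·cosφ2·cosΔλ=-0.37763191; θ=atan2(y, x)=134.8846° ≈ 134.9°
Leg 3: φ1=-0.6792612, φ2=-1.1278178, Δφ=-0.4485566, Δλ=1.3101401 rad; a=sin²(Δφ/2)+cosφ1·cosφ2·sin²(Δλ/2)=0.1732360773; c=2·atan2(√a, √(1-a))=0.858560316; dist=6371·c=5469.888 ≈ 5469.9 km; running total=36977.4 km
Leg 3 bearing: y=sinΔλ·cosφ2=0.41415366, x=cosφ1·sinφ2-sinφ1·cosφ2·cosΔλ=-0.63354408; θ=atan2(y, x)=146.8270° ≈ 146.8°
Leg 4: φ1=-1.1278178, φ2=-1.1363699, Δφ=-0.0085521, Δλ=-1.3742496 rad; a=sin²(Δφ/2)+cosφ1·cosφ2·sin²(Δλ/2)=0.0726065713; c=2·atan2(√a, √(1-a))=0.545656322; dist=6371·c=3476.376 ≈ 3476.4 km; running total=40453.8 km
Leg 4 bearing: y=sinΔλ·cosφ2=-0.41278667, x=cosφ1·sinφ2-sinφ1·cosφ2·cosΔλ=-0.31455777; θ=atan2(y, x)=-127.3087° <0 so +360° → 232.6913° ≈ 232.7°
Leg 5: φ1=-1.1363699, φ2=1.0624290, Δφ=2.1987990, Δλ=1.9492553 rad; a=sin²(Δφ/2)+cosφ1·cosφ2·sin²(Δλ/2)=0.9340477254; c=2·atan2(√a, √(1-a))=2.622148935; dist=6371·c=16705.711 ≈ 16705.7 km; running total=57159.5 km
Leg 5 bearing: y=sinΔλ·cosφ2=0.45230674, x=cosφ1·sinφ2-sinφ1·cosφ2·cosΔλ=0.20452114; θ=atan2(y, x)=65.6688° ≈ 65.7°
Leg 6: φ1=1.0624290, φ2=-0.0961083, Δφ=-1.1585373, Δλ=0.1696233 rad; a=sin²(Δφ/2)+cosφ1·cosφ2·sin²(Δλ/2)=0.3031366710; c=2·atan2(√a, √(1-a))=1.166114118; dist=6371·c=7429.313 ≈ 7429.3 km; running total=64588.8 km
Leg 6 bearing: y=sinΔλ·cosφ2=0.16803204, x=cosφ1·sinφ2-sinφ1·cosφ2·cosΔλ=-0.90373921; θ=atan2(y, x)=169.4673° ≈ 169.5°

Leg 1: dist=15089.9 km, bearing=67.8°
Leg 2: dist=16417.6 km, bearing=134.9°
Leg 3: dist=5469.9 km, bearing=146.8°
Leg 4: dist=3476.4 km, bearing=232.7°
Leg 5: dist=16705.7 km, bearing=65.7°
Leg 6: dist=7429.3 km, bearing=169.5°
Total: 64588.8 km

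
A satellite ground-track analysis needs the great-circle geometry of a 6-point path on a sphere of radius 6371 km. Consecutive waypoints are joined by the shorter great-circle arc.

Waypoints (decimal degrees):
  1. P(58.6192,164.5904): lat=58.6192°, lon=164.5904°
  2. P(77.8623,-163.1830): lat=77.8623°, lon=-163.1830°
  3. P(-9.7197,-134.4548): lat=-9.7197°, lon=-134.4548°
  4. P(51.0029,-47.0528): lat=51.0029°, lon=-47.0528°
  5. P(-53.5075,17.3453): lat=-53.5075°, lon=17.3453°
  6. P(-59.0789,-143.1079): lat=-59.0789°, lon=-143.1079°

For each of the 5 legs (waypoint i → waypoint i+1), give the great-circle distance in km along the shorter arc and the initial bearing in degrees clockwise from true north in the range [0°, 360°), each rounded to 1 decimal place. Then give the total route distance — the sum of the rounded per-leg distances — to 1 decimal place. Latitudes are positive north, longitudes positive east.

Leg 1: dist=2445.0 km, bearing=17.4°
Leg 2: dist=9901.3 km, bearing=151.7°
Leg 3: dist=10665.5 km, bearing=39.2°
Leg 4: dist=13075.0 km, bearing=142.8°
Leg 5: dist=7374.0 km, bearing=190.8°
Total: 43460.8 km

Leg 1: φ1=1.0230980, φ2=1.3589535, Δφ=0.3358555, Δλ=-5.7207250 rad; a=sin²(Δφ/2)+cosφ1·cosφ2·sin²(Δλ/2)=0.0363692156; c=2·atan2(√a, √(1-a))=0.383764927; dist=6371·c=2444.966 ≈ 2445.0 km; running total=2445.0 km
Leg 1 bearing: y=sinΔλ·cosφ2=0.11212616, x=cosφ1·sinφ2-sinφ1·cosφ2·cosΔλ=0.35723061; θ=atan2(y, x)=17.4258° ≈ 17.4°
Leg 2: φ1=1.3589535, φ2=-0.1696408, Δφ=-1.5285943, Δλ=0.5014017 rad; a=sin²(Δφ/2)+cosφ1·cosφ2·sin²(Δλ/2)=0.4916600757; c=2·atan2(√a, √(1-a))=1.554115705; dist=6371·c=9901.271 ≈ 9901.3 km; running total=12346.3 km
Leg 2 bearing: y=sinΔλ·cosφ2=0.47375558, x=cosφ1·sinφ2-sinφ1·cosφ2·cosΔλ=-0.88049840; θ=atan2(y, x)=151.7174° ≈ 151.7°
Leg 3: φ1=-0.1696408, φ2=0.8901685, Δφ=1.0598093, Δλ=1.5254527 rad; a=sin²(Δφ/2)+cosφ1·cosφ2·sin²(Δλ/2)=0.5515474605; c=2·atan2(√a, √(1-a))=1.674074752; dist=6371·c=10665.530 ≈ 10665.5 km; running total=23011.8 km
Leg 3 bearing: y=sinΔλ·cosφ2=0.62863425, x=cosφ1·sinφ2-sinφ1·cosφ2·cosΔλ=0.77083748; θ=atan2(y, x)=39.1980° ≈ 39.2°
Leg 4: φ1=0.8901685, φ2=-0.9338820, Δφ=-1.8240506, Δλ=1.1239589 rad; a=sin²(Δφ/2)+cosφ1·cosφ2·sin²(Δλ/2)=0.7315416604; c=2·atan2(√a, √(1-a))=2.052267187; dist=6371·c=13074.994 ≈ 13075.0 km; running total=36086.8 km
Leg 4 bearing: y=sinΔλ·cosφ2=0.53632712, x=cosφ1·sinφ2-sinφ1·cosφ2·cosΔλ=-0.70562530; θ=atan2(y, x)=142.7625° ≈ 142.8°
Leg 5: φ1=-0.9338820, φ2=-1.0311213, Δφ=-0.0972393, Δλ=-2.8004366 rad; a=sin²(Δφ/2)+cosφ1·cosφ2·sin²(Δλ/2)=0.2991558252; c=2·atan2(√a, √(1-a))=1.157436598; dist=6371·c=7374.029 ≈ 7374.0 km; running total=43460.8 km
Leg 5 bearing: y=sinΔλ·cosφ2=-0.17192466, x=cosφ1·sinφ2-sinφ1·cosφ2·cosΔλ=-0.89949340; θ=atan2(y, x)=-169.1793° <0 so +360° → 190.8207° ≈ 190.8°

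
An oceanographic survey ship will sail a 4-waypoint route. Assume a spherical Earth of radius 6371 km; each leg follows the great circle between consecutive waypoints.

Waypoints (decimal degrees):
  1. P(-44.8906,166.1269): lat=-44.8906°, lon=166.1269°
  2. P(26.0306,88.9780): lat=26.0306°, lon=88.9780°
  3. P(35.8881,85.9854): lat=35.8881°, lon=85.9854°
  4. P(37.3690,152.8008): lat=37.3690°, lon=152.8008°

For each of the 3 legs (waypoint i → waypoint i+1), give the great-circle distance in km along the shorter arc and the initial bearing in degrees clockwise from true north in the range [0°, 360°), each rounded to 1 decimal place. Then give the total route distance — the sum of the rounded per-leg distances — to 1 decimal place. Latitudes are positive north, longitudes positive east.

Leg 1: dist=11083.8 km, bearing=297.3°
Leg 2: dist=1132.5 km, bearing=346.2°
Leg 3: dist=5833.5 km, bearing=67.1°
Total: 18049.8 km

Leg 1: φ1=-0.7834888, φ2=0.4543197, Δφ=1.2378084, Δλ=-1.3465023 rad; a=sin²(Δφ/2)+cosφ1·cosφ2·sin²(Δλ/2)=0.5840662129; c=2·atan2(√a, √(1-a))=1.739731144; dist=6371·c=11083.827 ≈ 11083.8 km; running total=11083.8 km
Leg 1 bearing: y=sinΔλ·cosφ2=-0.87605211, x=cosφ1·sinφ2-sinφ1·cosφ2·cosΔλ=0.45195596; θ=atan2(y, x)=-62.7108° <0 so +360° → 297.2892° ≈ 297.3°
Leg 2: φ1=0.4543197, φ2=0.6263655, Δφ=0.1720458, Δλ=-0.0522307 rad; a=sin²(Δφ/2)+cosφ1·cosφ2·sin²(Δλ/2)=0.0078780854; c=2·atan2(√a, √(1-a))=0.177751072; dist=6371·c=1132.452 ≈ 1132.5 km; running total=12216.3 km
Leg 2 bearing: y=sinΔλ·cosφ2=-0.04229618, x=cosφ1·sinφ2-sinφ1·cosφ2·cosΔλ=0.17168319; θ=atan2(y, x)=-13.8399° <0 so +360° → 346.1601° ≈ 346.2°
Leg 3: φ1=0.6263655, φ2=0.6522121, Δφ=0.0258466, Δλ=1.1661487 rad; a=sin²(Δφ/2)+cosφ1·cosφ2·sin²(Δλ/2)=0.1953583966; c=2·atan2(√a, √(1-a))=0.915640005; dist=6371·c=5833.542 ≈ 5833.5 km; running total=18049.8 km
Leg 3 bearing: y=sinΔλ·cosφ2=0.73056062, x=cosφ1·sinφ2-sinφ1·cosφ2·cosΔλ=0.30831017; θ=atan2(y, x)=67.1194° ≈ 67.1°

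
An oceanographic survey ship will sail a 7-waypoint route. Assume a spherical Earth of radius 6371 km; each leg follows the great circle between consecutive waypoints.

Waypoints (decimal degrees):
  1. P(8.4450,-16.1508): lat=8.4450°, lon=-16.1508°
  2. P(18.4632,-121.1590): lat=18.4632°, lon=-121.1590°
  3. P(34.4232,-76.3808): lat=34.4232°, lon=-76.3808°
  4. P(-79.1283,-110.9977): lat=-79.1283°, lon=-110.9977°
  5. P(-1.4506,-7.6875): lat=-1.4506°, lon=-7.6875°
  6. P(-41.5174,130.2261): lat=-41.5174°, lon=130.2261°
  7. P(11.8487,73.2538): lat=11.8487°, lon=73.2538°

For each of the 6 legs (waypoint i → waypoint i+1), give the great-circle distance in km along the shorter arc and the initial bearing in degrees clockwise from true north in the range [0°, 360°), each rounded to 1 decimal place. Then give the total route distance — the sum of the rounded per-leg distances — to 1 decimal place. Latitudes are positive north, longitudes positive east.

Leg 1: dist=11267.4 km, bearing=290.9°
Leg 2: dist=4752.6 km, bearing=58.9°
Leg 3: dist=12819.1 km, bearing=186.8°
Leg 4: dist=10125.7 km, bearing=103.3°
Leg 5: dist=13632.1 km, bearing=143.4°
Leg 6: dist=8310.0 km, bearing=301.7°
Total: 60906.9 km

Leg 1: φ1=0.1473931, φ2=0.3222436, Δφ=0.1748506, Δλ=-1.8327388 rad; a=sin²(Δφ/2)+cosφ1·cosφ2·sin²(Δλ/2)=0.5982274409; c=2·atan2(√a, √(1-a))=1.768537354; dist=6371·c=11267.351 ≈ 11267.4 km; running total=11267.4 km
Leg 1 bearing: y=sinΔλ·cosφ2=-0.91617183, x=cosφ1·sinφ2-sinφ1·cosφ2·cosΔλ=0.34933459; θ=atan2(y, x)=-69.1282° <0 so +360° → 290.8718° ≈ 290.9°
Leg 2: φ1=0.3222436, φ2=0.6007982, Δφ=0.2785545, Δλ=0.7815270 rad; a=sin²(Δφ/2)+cosφ1·cosφ2·sin²(Δλ/2)=0.1327878334; c=2·atan2(√a, √(1-a))=0.745978238; dist=6371·c=4752.627 ≈ 4752.6 km; running total=16020.0 km
Leg 2 bearing: y=sinΔλ·cosφ2=0.58101921, x=cosφ1·sinφ2-sinφ1·cosφ2·cosΔλ=0.35076712; θ=atan2(y, x)=58.8802° ≈ 58.9°
Leg 3: φ1=0.6007982, φ2=-1.3810494, Δφ=-1.9818475, Δλ=-0.6041789 rad; a=sin²(Δφ/2)+cosφ1·cosφ2·sin²(Δλ/2)=0.7135580169; c=2·atan2(√a, √(1-a))=2.012097158; dist=6371·c=12819.071 ≈ 12819.1 km; running total=28839.1 km
Leg 3 bearing: y=sinΔλ·cosφ2=-0.10714703, x=cosφ1·sinφ2-sinφ1·cosφ2·cosΔλ=-0.89782593; θ=atan2(y, x)=-173.1945° <0 so +360° → 186.8055° ≈ 186.8°
Leg 4: φ1=-1.3810494, φ2=-0.0253177, Δφ=1.3557316, Δλ=1.8031031 rad; a=sin²(Δφ/2)+cosφ1·cosφ2·sin²(Δλ/2)=0.5092739233; c=2·atan2(√a, √(1-a))=1.589345237; dist=6371·c=10125.719 ≈ 10125.7 km; running total=38964.8 km
Leg 4 bearing: y=sinΔλ·cosφ2=0.97282603, x=cosφ1·sinφ2-sinφ1·cosφ2·cosΔλ=-0.23079316; θ=atan2(y, x)=103.3461° ≈ 103.3°
Leg 5: φ1=-0.0253177, φ2=-0.7246153, Δφ=-0.6992976, Δλ=2.4070464 rad; a=sin²(Δφ/2)+cosφ1·cosφ2·sin²(Δλ/2)=0.7693593815; c=2·atan2(√a, √(1-a))=2.139711914; dist=6371·c=13632.105 ≈ 13632.1 km; running total=52596.9 km
Leg 5 bearing: y=sinΔλ·cosφ2=0.50185304, x=cosφ1·sinφ2-sinφ1·cosφ2·cosΔλ=-0.67670202; θ=atan2(y, x)=143.4388° ≈ 143.4°
Leg 6: φ1=-0.7246153, φ2=0.2067988, Δφ=0.9314142, Δλ=-0.9943542 rad; a=sin²(Δφ/2)+cosφ1·cosφ2·sin²(Δλ/2)=0.3683460416; c=2·atan2(√a, √(1-a))=1.304346803; dist=6371·c=8309.993 ≈ 8310.0 km; running total=60906.9 km
Leg 6 bearing: y=sinΔλ·cosφ2=-0.82054340, x=cosφ1·sinφ2-sinφ1·cosφ2·cosΔλ=0.50732383; θ=atan2(y, x)=-58.2724° <0 so +360° → 301.7276° ≈ 301.7°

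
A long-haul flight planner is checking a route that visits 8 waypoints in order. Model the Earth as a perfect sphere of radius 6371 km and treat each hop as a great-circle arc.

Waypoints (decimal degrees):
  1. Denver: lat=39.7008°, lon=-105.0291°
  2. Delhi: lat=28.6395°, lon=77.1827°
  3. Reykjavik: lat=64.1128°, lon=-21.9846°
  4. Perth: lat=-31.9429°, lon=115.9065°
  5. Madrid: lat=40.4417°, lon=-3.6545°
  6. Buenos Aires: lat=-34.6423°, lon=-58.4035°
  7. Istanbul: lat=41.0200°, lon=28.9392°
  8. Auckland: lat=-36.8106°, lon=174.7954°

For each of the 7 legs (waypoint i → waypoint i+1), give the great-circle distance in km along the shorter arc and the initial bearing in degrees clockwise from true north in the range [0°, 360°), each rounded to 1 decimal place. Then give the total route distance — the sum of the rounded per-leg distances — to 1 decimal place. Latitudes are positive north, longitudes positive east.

Leg 1: φ1=0.6929097, φ2=0.4998536, Δφ=-0.1930561, Δλ=3.1801958 rad; a=sin²(Δφ/2)+cosφ1·cosφ2·sin²(Δλ/2)=0.6842950349; c=2·atan2(√a, √(1-a))=1.948288171; dist=6371·c=12412.544 ≈ 12412.5 km; running total=12412.5 km
Leg 1 bearing: y=sinΔλ·cosφ2=-0.03387178, x=cosφ1·sinφ2-sinφ1·cosφ2·cosΔλ=0.92897474; θ=atan2(y, x)=-2.0882° <0 so +360° → 357.9118° ≈ 357.9°
Leg 2: φ1=0.4998536, φ2=1.1189795, Δφ=0.6191259, Δλ=-1.7307959 rad; a=sin²(Δφ/2)+cosφ1·cosφ2·sin²(Δλ/2)=0.3149229388; c=2·atan2(√a, √(1-a))=1.191621405; dist=6371·c=7591.820 ≈ 7591.8 km; running total=20004.3 km
Leg 2 bearing: y=sinΔλ·cosφ2=-0.43102427, x=cosφ1·sinφ2-sinφ1·cosφ2·cosΔλ=0.82292406; θ=atan2(y, x)=-27.6443° <0 so +360° → 332.3557° ≈ 332.4°
Leg 3: φ1=1.1189795, φ2=-0.5575088, Δφ=-1.6764882, Δλ=2.4066537 rad; a=sin²(Δφ/2)+cosφ1·cosφ2·sin²(Δλ/2)=0.8754196627; c=2·atan2(√a, √(1-a))=2.420128261; dist=6371·c=15418.637 ≈ 15418.6 km; running total=35422.9 km
Leg 3 bearing: y=sinΔλ·cosφ2=0.56900559, x=cosφ1·sinφ2-sinφ1·cosφ2·cosΔλ=0.33536987; θ=atan2(y, x)=59.4851° ≈ 59.5°
Leg 4: φ1=-0.5575088, φ2=0.7058408, Δφ=1.2633496, Δλ=-2.0867331 rad; a=sin²(Δφ/2)+cosφ1·cosφ2·sin²(Δλ/2)=0.8309064594; c=2·atan2(√a, √(1-a))=2.294030806; dist=6371·c=14615.270 ≈ 14615.3 km; running total=50038.2 km
Leg 4 bearing: y=sinΔλ·cosφ2=-0.66199911, x=cosφ1·sinφ2-sinφ1·cosφ2·cosΔλ=0.35179659; θ=atan2(y, x)=-62.0131° <0 so +360° → 297.9869° ≈ 298.0°
Leg 5: φ1=0.7058408, φ2=-0.6046222, Δφ=-1.3104630, Δλ=-0.9555503 rad; a=sin²(Δφ/2)+cosφ1·cosφ2·sin²(Δλ/2)=0.5036778366; c=2·atan2(√a, √(1-a))=1.578152066; dist=6371·c=10054.407 ≈ 10054.4 km; running total=60092.6 km
Leg 5 bearing: y=sinΔλ·cosφ2=-0.67185654, x=cosφ1·sinφ2-sinφ1·cosφ2·cosΔλ=-0.74064478; θ=atan2(y, x)=-137.7881° <0 so +360° → 222.2119° ≈ 222.2°
Leg 6: φ1=-0.6046222, φ2=0.7159341, Δφ=1.3205563, Δλ=1.5244177 rad; a=sin²(Δφ/2)+cosφ1·cosφ2·sin²(Δλ/2)=0.6721546633; c=2·atan2(√a, √(1-a))=1.922299359; dist=6371·c=12246.969 ≈ 12247.0 km; running total=72339.6 km
Leg 6 bearing: y=sinΔλ·cosφ2=0.75366924, x=cosφ1·sinφ2-sinφ1·cosφ2·cosΔλ=0.55985156; θ=atan2(y, x)=53.3938° ≈ 53.4°
Leg 7: φ1=0.7159341, φ2=-0.6424662, Δφ=-1.3584002, Δλ=2.5456709 rad; a=sin²(Δφ/2)+cosφ1·cosφ2·sin²(Δλ/2)=0.9465914066; c=2·atan2(√a, √(1-a))=2.675170227; dist=6371·c=17043.510 ≈ 17043.5 km; running total=89383.1 km
Leg 7 bearing: y=sinΔλ·cosφ2=0.44936576, x=cosφ1·sinφ2-sinφ1·cosφ2·cosΔλ=-0.01717183; θ=atan2(y, x)=92.1884° ≈ 92.2°

Leg 1: dist=12412.5 km, bearing=357.9°
Leg 2: dist=7591.8 km, bearing=332.4°
Leg 3: dist=15418.6 km, bearing=59.5°
Leg 4: dist=14615.3 km, bearing=298.0°
Leg 5: dist=10054.4 km, bearing=222.2°
Leg 6: dist=12247.0 km, bearing=53.4°
Leg 7: dist=17043.5 km, bearing=92.2°
Total: 89383.1 km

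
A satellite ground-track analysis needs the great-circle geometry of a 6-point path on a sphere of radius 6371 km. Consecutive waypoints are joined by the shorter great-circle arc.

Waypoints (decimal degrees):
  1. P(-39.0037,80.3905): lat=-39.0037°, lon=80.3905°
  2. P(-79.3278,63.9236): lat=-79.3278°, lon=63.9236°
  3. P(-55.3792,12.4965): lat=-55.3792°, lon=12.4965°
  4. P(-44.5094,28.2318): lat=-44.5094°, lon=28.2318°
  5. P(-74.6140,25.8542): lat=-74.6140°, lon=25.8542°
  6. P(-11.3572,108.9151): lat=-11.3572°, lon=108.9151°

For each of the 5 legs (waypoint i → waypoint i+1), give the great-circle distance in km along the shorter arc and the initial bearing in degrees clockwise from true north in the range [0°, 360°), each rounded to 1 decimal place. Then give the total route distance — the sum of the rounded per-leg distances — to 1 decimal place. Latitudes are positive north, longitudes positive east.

Leg 1: φ1=-0.6807430, φ2=-1.3845313, Δφ=-0.7037883, Δλ=-0.2874016 rad; a=sin²(Δφ/2)+cosφ1·cosφ2·sin²(Δλ/2)=0.1217532690; c=2·atan2(√a, √(1-a))=0.712861637; dist=6371·c=4541.641 ≈ 4541.6 km; running total=4541.6 km
Leg 1 bearing: y=sinΔλ·cosφ2=-0.05249416, x=cosφ1·sinφ2-sinφ1·cosφ2·cosΔλ=-0.65189110; θ=atan2(y, x)=-175.3961° <0 so +360° → 184.6039° ≈ 184.6°
Leg 2: φ1=-1.3845313, φ2=-0.9665494, Δφ=0.4179819, Δλ=-0.8975722 rad; a=sin²(Δφ/2)+cosφ1·cosφ2·sin²(Δλ/2)=0.0628510701; c=2·atan2(√a, √(1-a))=0.506808950; dist=6371·c=3228.880 ≈ 3228.9 km; running total=7770.5 km
Leg 2 bearing: y=sinΔλ·cosφ2=-0.44418262, x=cosφ1·sinφ2-sinφ1·cosφ2·cosΔλ=0.19571677; θ=atan2(y, x)=-66.2206° <0 so +360° → 293.7794° ≈ 293.8°
Leg 3: φ1=-0.9665494, φ2=-0.7768356, Δφ=0.1897138, Δλ=0.2746328 rad; a=sin²(Δφ/2)+cosφ1·cosφ2·sin²(Δλ/2)=0.0165626416; c=2·atan2(√a, √(1-a))=0.258107717; dist=6371·c=1644.404 ≈ 1644.4 km; running total=9414.9 km
Leg 3 bearing: y=sinΔλ·cosφ2=0.19339771, x=cosφ1·sinφ2-sinφ1·cosφ2·cosΔλ=0.16658514; θ=atan2(y, x)=49.2597° ≈ 49.3°
Leg 4: φ1=-0.7768356, φ2=-1.3022600, Δφ=-0.5254244, Δλ=-0.0414969 rad; a=sin²(Δφ/2)+cosφ1·cosφ2·sin²(Δλ/2)=0.0675258659; c=2·atan2(√a, √(1-a))=0.525749044; dist=6371·c=3349.547 ≈ 3349.5 km; running total=12764.4 km
Leg 4 bearing: y=sinΔλ·cosφ2=-0.01100683, x=cosφ1·sinφ2-sinφ1·cosφ2·cosΔλ=-0.50174031; θ=atan2(y, x)=-178.7433° <0 so +360° → 181.2567° ≈ 181.3°
Leg 5: φ1=-1.3022600, φ2=-0.1982205, Δφ=1.1040394, Δλ=1.4496862 rad; a=sin²(Δφ/2)+cosφ1·cosφ2·sin²(Δλ/2)=0.3893529401; c=2·atan2(√a, √(1-a))=1.347655035; dist=6371·c=8585.910 ≈ 8585.9 km; running total=21350.3 km
Leg 5 bearing: y=sinΔλ·cosφ2=0.97323711, x=cosφ1·sinφ2-sinφ1·cosφ2·cosΔλ=0.06195515; θ=atan2(y, x)=86.3575° ≈ 86.4°

Leg 1: dist=4541.6 km, bearing=184.6°
Leg 2: dist=3228.9 km, bearing=293.8°
Leg 3: dist=1644.4 km, bearing=49.3°
Leg 4: dist=3349.5 km, bearing=181.3°
Leg 5: dist=8585.9 km, bearing=86.4°
Total: 21350.3 km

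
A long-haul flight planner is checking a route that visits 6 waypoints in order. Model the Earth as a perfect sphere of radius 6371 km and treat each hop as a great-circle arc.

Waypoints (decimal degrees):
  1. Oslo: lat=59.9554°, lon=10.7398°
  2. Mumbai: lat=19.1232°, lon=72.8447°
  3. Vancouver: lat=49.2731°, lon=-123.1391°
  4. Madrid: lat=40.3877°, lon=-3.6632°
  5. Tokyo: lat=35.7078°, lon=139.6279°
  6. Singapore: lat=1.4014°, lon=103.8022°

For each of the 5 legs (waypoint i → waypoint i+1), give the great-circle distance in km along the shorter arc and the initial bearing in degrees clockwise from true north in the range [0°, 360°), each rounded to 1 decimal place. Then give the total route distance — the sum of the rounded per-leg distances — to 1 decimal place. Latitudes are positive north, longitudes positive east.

Leg 1: φ1=1.0464191, φ2=0.3337628, Δφ=-0.7126563, Δλ=1.0839350 rad; a=sin²(Δφ/2)+cosφ1·cosφ2·sin²(Δλ/2)=0.2475505770; c=2·atan2(√a, √(1-a))=1.041531553; dist=6371·c=6635.598 ≈ 6635.6 km; running total=6635.6 km
Leg 1 bearing: y=sinΔλ·cosφ2=0.83503401, x=cosφ1·sinφ2-sinφ1·cosφ2·cosΔλ=-0.21862148; θ=atan2(y, x)=104.6714° ≈ 104.7°
Leg 2: φ1=0.3337628, φ2=0.8599778, Δφ=0.5262150, Δλ=-3.4205626 rad; a=sin²(Δφ/2)+cosφ1·cosφ2·sin²(Δλ/2)=0.6721762034; c=2·atan2(√a, √(1-a))=1.922345245; dist=6371·c=12247.262 ≈ 12247.3 km; running total=18882.9 km
Leg 2 bearing: y=sinΔλ·cosφ2=0.17966343, x=cosφ1·sinφ2-sinφ1·cosφ2·cosΔλ=0.92148927; θ=atan2(y, x)=11.0326° ≈ 11.0°
Leg 3: φ1=0.8599778, φ2=0.7048983, Δφ=-0.1550795, Δλ=2.0852478 rad; a=sin²(Δφ/2)+cosφ1·cosφ2·sin²(Δλ/2)=0.3767465686; c=2·atan2(√a, √(1-a))=1.321722097; dist=6371·c=8420.691 ≈ 8420.7 km; running total=27303.6 km
Leg 3 bearing: y=sinΔλ·cosφ2=0.66308799, x=cosφ1·sinφ2-sinφ1·cosφ2·cosΔλ=0.70678758; θ=atan2(y, x)=43.1729° ≈ 43.2°
Leg 4: φ1=0.7048983, φ2=0.6232187, Δφ=-0.0816797, Δλ=2.5009015 rad; a=sin²(Δφ/2)+cosφ1·cosφ2·sin²(Δλ/2)=0.5588240175; c=2·atan2(√a, √(1-a))=1.688717462; dist=6371·c=10758.819 ≈ 10758.8 km; running total=38062.4 km
Leg 4 bearing: y=sinΔλ·cosφ2=0.48537518, x=cosφ1·sinφ2-sinφ1·cosφ2·cosΔλ=0.86635436; θ=atan2(y, x)=29.2597° ≈ 29.3°
Leg 5: φ1=0.6232187, φ2=0.0244590, Δφ=-0.5987596, Δλ=-0.6252764 rad; a=sin²(Δφ/2)+cosφ1·cosφ2·sin²(Δλ/2)=0.1637743884; c=2·atan2(√a, √(1-a))=0.833280670; dist=6371·c=5308.831 ≈ 5308.8 km; running total=43371.2 km
Leg 5 bearing: y=sinΔλ·cosφ2=-0.58514634, x=cosφ1·sinφ2-sinφ1·cosφ2·cosΔλ=-0.45322523; θ=atan2(y, x)=-127.7596° <0 so +360° → 232.2404° ≈ 232.2°

Leg 1: dist=6635.6 km, bearing=104.7°
Leg 2: dist=12247.3 km, bearing=11.0°
Leg 3: dist=8420.7 km, bearing=43.2°
Leg 4: dist=10758.8 km, bearing=29.3°
Leg 5: dist=5308.8 km, bearing=232.2°
Total: 43371.2 km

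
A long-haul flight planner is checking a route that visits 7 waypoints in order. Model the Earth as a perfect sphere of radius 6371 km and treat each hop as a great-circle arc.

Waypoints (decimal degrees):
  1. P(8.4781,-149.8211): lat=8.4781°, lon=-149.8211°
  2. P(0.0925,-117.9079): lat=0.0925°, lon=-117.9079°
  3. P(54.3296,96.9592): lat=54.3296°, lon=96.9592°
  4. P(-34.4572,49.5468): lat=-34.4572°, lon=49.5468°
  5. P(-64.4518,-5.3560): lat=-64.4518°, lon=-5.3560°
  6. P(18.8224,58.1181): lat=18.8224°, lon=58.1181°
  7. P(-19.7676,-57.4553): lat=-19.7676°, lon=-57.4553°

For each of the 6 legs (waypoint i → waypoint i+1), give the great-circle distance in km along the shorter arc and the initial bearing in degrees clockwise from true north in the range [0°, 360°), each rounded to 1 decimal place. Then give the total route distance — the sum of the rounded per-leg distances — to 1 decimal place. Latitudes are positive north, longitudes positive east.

Leg 1: dist=3656.1 km, bearing=103.2°
Leg 2: dist=13176.4 km, bearing=337.7°
Leg 3: dist=10865.5 km, bearing=217.8°
Leg 4: dist=4932.9 km, bearing=210.3°
Leg 5: dist=10702.0 km, bearing=58.4°
Leg 6: dist=13296.6 km, bearing=257.4°
Total: 56629.5 km

Leg 1: φ1=0.1479708, φ2=0.0016144, Δφ=-0.1463563, Δλ=0.5569904 rad; a=sin²(Δφ/2)+cosφ1·cosφ2·sin²(Δλ/2)=0.0800945713; c=2·atan2(√a, √(1-a))=0.573861605; dist=6371·c=3656.072 ≈ 3656.1 km; running total=3656.1 km
Leg 1 bearing: y=sinΔλ·cosφ2=0.52863322, x=cosφ1·sinφ2-sinφ1·cosφ2·cosΔλ=-0.12355016; θ=atan2(y, x)=103.1548° ≈ 103.2°
Leg 2: φ1=0.0016144, φ2=0.9482304, Δφ=0.9466160, Δλ=3.7501383 rad; a=sin²(Δφ/2)+cosφ1·cosφ2·sin²(Δλ/2)=0.7385638034; c=2·atan2(√a, √(1-a))=2.068179715; dist=6371·c=13176.373 ≈ 13176.4 km; running total=16832.5 km
Leg 2 bearing: y=sinΔλ·cosφ2=-0.33335594, x=cosφ1·sinφ2-sinφ1·cosφ2·cosΔλ=0.81315623; θ=atan2(y, x)=-22.2913° <0 so +360° → 337.7087° ≈ 337.7°
Leg 3: φ1=0.9482304, φ2=-0.6013916, Δφ=-1.5496220, Δλ=-0.8275025 rad; a=sin²(Δφ/2)+cosφ1·cosφ2·sin²(Δλ/2)=0.5671329410; c=2·atan2(√a, √(1-a))=1.705468926; dist=6371·c=10865.543 ≈ 10865.5 km; running total=27698.0 km
Leg 3 bearing: y=sinΔλ·cosφ2=-0.60706894, x=cosφ1·sinφ2-sinφ1·cosφ2·cosΔλ=-0.78322409; θ=atan2(y, x)=-142.2211° <0 so +360° → 217.7789° ≈ 217.8°
Leg 4: φ1=-0.6013916, φ2=-1.1248961, Δφ=-0.5235045, Δλ=-0.9582346 rad; a=sin²(Δφ/2)+cosφ1·cosφ2·sin²(Δλ/2)=0.1425356519; c=2·atan2(√a, √(1-a))=0.774274205; dist=6371·c=4932.901 ≈ 4932.9 km; running total=32630.9 km
Leg 4 bearing: y=sinΔλ·cosφ2=-0.35285575, x=cosφ1·sinφ2-sinφ1·cosφ2·cosΔλ=-0.60363050; θ=atan2(y, x)=-149.6913° <0 so +360° → 210.3087° ≈ 210.3°
Leg 5: φ1=-1.1248961, φ2=0.3285129, Δφ=1.4534090, Δλ=1.1078320 rad; a=sin²(Δφ/2)+cosφ1·cosφ2·sin²(Δλ/2)=0.5543915121; c=2·atan2(√a, √(1-a))=1.679795054; dist=6371·c=10701.974 ≈ 10702.0 km; running total=43332.9 km
Leg 5 bearing: y=sinΔλ·cosφ2=0.84688513, x=cosφ1·sinφ2-sinφ1·cosφ2·cosΔλ=0.52053033; θ=atan2(y, x)=58.4234° ≈ 58.4°
Leg 6: φ1=0.3285129, φ2=-0.3450097, Δφ=-0.6735226, Δλ=-2.0171364 rad; a=sin²(Δφ/2)+cosφ1·cosφ2·sin²(Δλ/2)=0.7468116190; c=2·atan2(√a, √(1-a))=2.087047371; dist=6371·c=13296.579 ≈ 13296.6 km; running total=56629.5 km
Leg 6 bearing: y=sinΔλ·cosφ2=-0.84887818, x=cosφ1·sinφ2-sinφ1·cosφ2·cosΔλ=-0.18905538; θ=atan2(y, x)=-102.5555° <0 so +360° → 257.4445° ≈ 257.4°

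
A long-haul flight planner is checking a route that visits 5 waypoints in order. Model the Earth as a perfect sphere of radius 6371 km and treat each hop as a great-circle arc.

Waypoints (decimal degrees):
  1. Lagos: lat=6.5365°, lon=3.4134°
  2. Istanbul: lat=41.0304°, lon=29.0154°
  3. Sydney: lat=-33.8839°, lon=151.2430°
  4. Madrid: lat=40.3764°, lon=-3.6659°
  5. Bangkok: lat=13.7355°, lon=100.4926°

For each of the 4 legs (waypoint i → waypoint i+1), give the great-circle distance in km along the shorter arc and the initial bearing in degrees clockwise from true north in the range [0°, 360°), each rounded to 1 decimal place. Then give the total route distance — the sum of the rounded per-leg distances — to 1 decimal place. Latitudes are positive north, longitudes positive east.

Leg 1: φ1=0.1140834, φ2=0.7161156, Δφ=0.6020321, Δλ=0.4468392 rad; a=sin²(Δφ/2)+cosφ1·cosφ2·sin²(Δλ/2)=0.1246985926; c=2·atan2(√a, √(1-a))=0.721822406; dist=6371·c=4598.731 ≈ 4598.7 km; running total=4598.7 km
Leg 1 bearing: y=sinΔλ·cosφ2=0.32597255, x=cosφ1·sinφ2-sinφ1·cosφ2·cosΔλ=0.57474978; θ=atan2(y, x)=29.5600° ≈ 29.6°
Leg 2: φ1=0.7161156, φ2=-0.5913856, Δφ=-1.3075012, Δλ=2.1332741 rad; a=sin²(Δφ/2)+cosφ1·cosφ2·sin²(Δλ/2)=0.8499757528; c=2·atan2(√a, √(1-a))=2.346125920; dist=6371·c=14947.168 ≈ 14947.2 km; running total=19545.9 km
Leg 2 bearing: y=sinΔλ·cosφ2=0.70227014, x=cosφ1·sinφ2-sinφ1·cosφ2·cosΔλ=-0.12994055; θ=atan2(y, x)=100.4828° ≈ 100.5°
Leg 3: φ1=-0.5913856, φ2=0.7047011, Δφ=1.2960867, Δλ=-2.7036703 rad; a=sin²(Δφ/2)+cosφ1·cosφ2·sin²(Δλ/2)=0.9669537427; c=2·atan2(√a, √(1-a))=2.775987233; dist=6371·c=17685.815 ≈ 17685.8 km; running total=37231.7 km
Leg 3 bearing: y=sinΔλ·cosφ2=-0.32305016, x=cosφ1·sinφ2-sinφ1·cosφ2·cosΔλ=0.15315156; θ=atan2(y, x)=-64.6353° <0 so +360° → 295.3647° ≈ 295.4°
Leg 4: φ1=0.7047011, φ2=0.2397297, Δφ=-0.4649714, Δλ=1.8179088 rad; a=sin²(Δφ/2)+cosφ1·cosφ2·sin²(Δλ/2)=0.5135986861; c=2·atan2(√a, √(1-a))=1.597997053; dist=6371·c=10180.839 ≈ 10180.8 km; running total=47412.5 km
Leg 4 bearing: y=sinΔλ·cosφ2=0.94189369, x=cosφ1·sinφ2-sinφ1·cosφ2·cosΔλ=0.33480828; θ=atan2(y, x)=70.4316° ≈ 70.4°

Leg 1: dist=4598.7 km, bearing=29.6°
Leg 2: dist=14947.2 km, bearing=100.5°
Leg 3: dist=17685.8 km, bearing=295.4°
Leg 4: dist=10180.8 km, bearing=70.4°
Total: 47412.5 km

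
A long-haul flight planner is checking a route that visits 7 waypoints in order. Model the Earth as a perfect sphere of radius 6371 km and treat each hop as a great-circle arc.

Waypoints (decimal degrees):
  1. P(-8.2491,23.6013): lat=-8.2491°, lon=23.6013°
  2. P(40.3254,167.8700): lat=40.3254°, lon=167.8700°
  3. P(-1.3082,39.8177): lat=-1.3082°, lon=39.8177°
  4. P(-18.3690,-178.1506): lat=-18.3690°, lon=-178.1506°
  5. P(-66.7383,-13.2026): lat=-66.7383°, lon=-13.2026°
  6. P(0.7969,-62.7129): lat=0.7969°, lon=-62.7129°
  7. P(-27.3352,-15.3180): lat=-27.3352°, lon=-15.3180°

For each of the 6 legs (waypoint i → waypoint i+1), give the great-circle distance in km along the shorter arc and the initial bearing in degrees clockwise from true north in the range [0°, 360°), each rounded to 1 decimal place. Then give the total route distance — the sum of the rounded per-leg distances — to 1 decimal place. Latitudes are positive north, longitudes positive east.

Leg 1: φ1=-0.1439740, φ2=0.7038110, Δφ=0.8477850, Δλ=2.5179638 rad; a=sin²(Δφ/2)+cosφ1·cosφ2·sin²(Δλ/2)=0.8526596311; c=2·atan2(√a, √(1-a))=2.353669741; dist=6371·c=14995.230 ≈ 14995.2 km; running total=14995.2 km
Leg 1 bearing: y=sinΔλ·cosφ2=0.44521919, x=cosφ1·sinφ2-sinφ1·cosφ2·cosΔλ=0.55163812; θ=atan2(y, x)=38.9065° ≈ 38.9°
Leg 2: φ1=0.7038110, φ2=-0.0228324, Δφ=-0.7266434, Δλ=-2.2349342 rad; a=sin²(Δφ/2)+cosφ1·cosφ2·sin²(Δλ/2)=0.7422844167; c=2·atan2(√a, √(1-a))=2.076666526; dist=6371·c=13230.442 ≈ 13230.4 km; running total=28225.6 km
Leg 2 bearing: y=sinΔλ·cosφ2=-0.78724320, x=cosφ1·sinφ2-sinφ1·cosφ2·cosΔλ=0.38136753; θ=atan2(y, x)=-64.1529° <0 so +360° → 295.8471° ≈ 295.8°
Leg 3: φ1=-0.0228324, φ2=-0.3205995, Δφ=-0.2977671, Δλ=-3.8042645 rad; a=sin²(Δφ/2)+cosφ1·cosφ2·sin²(Δλ/2)=0.8703962190; c=2·atan2(√a, √(1-a))=2.405045609; dist=6371·c=15322.546 ≈ 15322.5 km; running total=43548.1 km
Leg 3 bearing: y=sinΔλ·cosφ2=0.58387761, x=cosφ1·sinφ2-sinφ1·cosφ2·cosΔλ=-0.33213477; θ=atan2(y, x)=119.6331° ≈ 119.6°
Leg 4: φ1=-0.3205995, φ2=-1.1648031, Δφ=-0.8442035, Δλ=2.8788857 rad; a=sin²(Δφ/2)+cosφ1·cosφ2·sin²(Δλ/2)=0.5362152513; c=2·atan2(√a, √(1-a))=1.643290310; dist=6371·c=10469.403 ≈ 10469.4 km; running total=54017.5 km
Leg 4 bearing: y=sinΔλ·cosφ2=0.10256196, x=cosφ1·sinφ2-sinφ1·cosφ2·cosΔλ=-0.99208612; θ=atan2(y, x)=174.0977° ≈ 174.1°
Leg 5: φ1=-1.1648031, φ2=0.0139085, Δφ=1.1787116, Δλ=-0.8641177 rad; a=sin²(Δφ/2)+cosφ1·cosφ2·sin²(Δλ/2)=0.3781844111; c=2·atan2(√a, √(1-a))=1.324688234; dist=6371·c=8439.589 ≈ 8439.6 km; running total=62457.1 km
Leg 5 bearing: y=sinΔλ·cosφ2=-0.76044914, x=cosφ1·sinφ2-sinφ1·cosφ2·cosΔλ=0.60196424; θ=atan2(y, x)=-51.6352° <0 so +360° → 308.3648° ≈ 308.4°
Leg 6: φ1=0.0139085, φ2=-0.4770892, Δφ=-0.4909978, Δλ=0.8271971 rad; a=sin²(Δφ/2)+cosφ1·cosφ2·sin²(Δλ/2)=0.2025468382; c=2·atan2(√a, √(1-a))=0.933647226; dist=6371·c=5948.266 ≈ 5948.3 km; running total=68405.4 km
Leg 6 bearing: y=sinΔλ·cosφ2=0.65384750, x=cosφ1·sinφ2-sinφ1·cosφ2·cosΔλ=-0.46751462; θ=atan2(y, x)=125.5656° ≈ 125.6°

Leg 1: dist=14995.2 km, bearing=38.9°
Leg 2: dist=13230.4 km, bearing=295.8°
Leg 3: dist=15322.5 km, bearing=119.6°
Leg 4: dist=10469.4 km, bearing=174.1°
Leg 5: dist=8439.6 km, bearing=308.4°
Leg 6: dist=5948.3 km, bearing=125.6°
Total: 68405.4 km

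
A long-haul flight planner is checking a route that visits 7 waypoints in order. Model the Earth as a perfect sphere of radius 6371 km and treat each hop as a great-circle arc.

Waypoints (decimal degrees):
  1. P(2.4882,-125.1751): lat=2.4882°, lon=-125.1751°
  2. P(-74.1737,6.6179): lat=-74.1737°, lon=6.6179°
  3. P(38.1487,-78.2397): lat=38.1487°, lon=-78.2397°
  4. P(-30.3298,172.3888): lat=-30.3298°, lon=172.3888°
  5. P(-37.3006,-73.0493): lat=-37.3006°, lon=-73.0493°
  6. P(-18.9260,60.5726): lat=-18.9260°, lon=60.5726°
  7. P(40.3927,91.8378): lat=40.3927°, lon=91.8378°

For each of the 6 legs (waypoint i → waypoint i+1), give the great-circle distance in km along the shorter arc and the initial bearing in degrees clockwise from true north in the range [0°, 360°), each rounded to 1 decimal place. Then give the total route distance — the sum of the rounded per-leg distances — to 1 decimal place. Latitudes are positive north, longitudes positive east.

Leg 1: φ1=0.0434273, φ2=-1.2945753, Δφ=-1.3380026, Δλ=2.3002218 rad; a=sin²(Δφ/2)+cosφ1·cosφ2·sin²(Δλ/2)=0.6116748745; c=2·atan2(√a, √(1-a))=1.796046014; dist=6371·c=11442.609 ≈ 11442.6 km; running total=11442.6 km
Leg 1 bearing: y=sinΔλ·cosφ2=0.20332984, x=cosφ1·sinφ2-sinφ1·cosφ2·cosΔλ=-0.95329527; θ=atan2(y, x)=167.9597° ≈ 168.0°
Leg 2: φ1=-1.2945753, φ2=0.6658204, Δφ=1.9603957, Δλ=-1.4810445 rad; a=sin²(Δφ/2)+cosφ1·cosφ2·sin²(Δλ/2)=0.7875328956; c=2·atan2(√a, √(1-a))=2.183480891; dist=6371·c=13910.957 ≈ 13911.0 km; running total=25353.6 km
Leg 2 bearing: y=sinΔλ·cosφ2=-0.78324498, x=cosφ1·sinφ2-sinφ1·cosφ2·cosΔλ=0.23627662; θ=atan2(y, x)=-73.2133° <0 so +360° → 286.7867° ≈ 286.8°
Leg 3: φ1=0.6658204, φ2=-0.5293549, Δφ=-1.1951753, Δλ=4.3742925 rad; a=sin²(Δφ/2)+cosφ1·cosφ2·sin²(Δλ/2)=0.7685355382; c=2·atan2(√a, √(1-a))=2.137757389; dist=6371·c=13619.652 ≈ 13619.7 km; running total=38973.3 km
Leg 3 bearing: y=sinΔλ·cosφ2=-0.81426913, x=cosφ1·sinφ2-sinφ1·cosφ2·cosΔλ=-0.22027355; θ=atan2(y, x)=-105.1372° <0 so +360° → 254.8628° ≈ 254.9°
Leg 4: φ1=-0.5293549, φ2=-0.6510183, Δφ=-0.1216634, Δλ=-4.2837030 rad; a=sin²(Δφ/2)+cosφ1·cosφ2·sin²(Δλ/2)=0.4896932548; c=2·atan2(√a, √(1-a))=1.550181376; dist=6371·c=9876.206 ≈ 9876.2 km; running total=48849.5 km
Leg 4 bearing: y=sinΔλ·cosφ2=0.72348748, x=cosφ1·sinφ2-sinφ1·cosφ2·cosΔλ=-0.69002967; θ=atan2(y, x)=133.6441° ≈ 133.6°
Leg 5: φ1=-0.6510183, φ2=-0.3303210, Δφ=0.3206973, Δλ=2.3321421 rad; a=sin²(Δφ/2)+cosφ1·cosφ2·sin²(Δλ/2)=0.6612841288; c=2·atan2(√a, √(1-a))=1.899237858; dist=6371·c=12100.044 ≈ 12100.0 km; running total=60949.5 km
Leg 5 bearing: y=sinΔλ·cosφ2=0.68477249, x=cosφ1·sinφ2-sinφ1·cosφ2·cosΔλ=-0.65348019; θ=atan2(y, x)=133.6605° ≈ 133.7°
Leg 6: φ1=-0.3303210, φ2=0.7049856, Δφ=1.0353066, Δλ=0.5456807 rad; a=sin²(Δφ/2)+cosφ1·cosφ2·sin²(Δλ/2)=0.2971825648; c=2·atan2(√a, √(1-a))=1.153123023; dist=6371·c=7346.547 ≈ 7346.5 km; running total=68296.0 km
Leg 6 bearing: y=sinΔλ·cosφ2=0.39528127, x=cosφ1·sinφ2-sinφ1·cosφ2·cosΔλ=0.82414384; θ=atan2(y, x)=25.6236° ≈ 25.6°

Leg 1: dist=11442.6 km, bearing=168.0°
Leg 2: dist=13911.0 km, bearing=286.8°
Leg 3: dist=13619.7 km, bearing=254.9°
Leg 4: dist=9876.2 km, bearing=133.6°
Leg 5: dist=12100.0 km, bearing=133.7°
Leg 6: dist=7346.5 km, bearing=25.6°
Total: 68296.0 km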